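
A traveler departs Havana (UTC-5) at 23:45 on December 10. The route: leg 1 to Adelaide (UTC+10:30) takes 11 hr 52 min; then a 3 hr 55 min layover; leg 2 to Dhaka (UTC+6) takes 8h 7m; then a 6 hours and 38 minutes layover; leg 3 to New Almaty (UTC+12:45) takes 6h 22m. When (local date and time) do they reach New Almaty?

Convert departure to UTC: 23:45 + 5:00 = 04:45 UTC on Dec 11.
Add 11 hours 52 minutes leg 1 → 16:37 UTC.
Add 3 hours and 55 minutes layover in Adelaide → 20:32 UTC.
Add 8 hours 7 minutes leg 2 → 04:39 UTC (Dec 12).
Add 6 hours 38 minutes layover in Dhaka → 11:17 UTC.
Add 6 hours and 22 minutes leg 3 → 17:39 UTC.
New Almaty is UTC+12:45, so local arrival = 17:39 + 12:45 = 06:24 on Dec 13.

06:24 on December 13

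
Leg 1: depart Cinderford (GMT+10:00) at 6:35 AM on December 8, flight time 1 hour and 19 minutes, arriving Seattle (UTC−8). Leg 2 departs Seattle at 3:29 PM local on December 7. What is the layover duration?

Convert departure to UTC: 6:35 AM − 10:00 = 8:35 PM UTC on Dec 7.
Add 1 hour and 19 minutes flight time → 9:54 PM UTC.
Seattle is UTC−8:00, so local arrival = 9:54 PM − 8:00 = 1:54 PM on Dec 7.
Layover = 3:29 PM − 1:54 PM = 1 hour 35 minutes.

1 hour 35 minutes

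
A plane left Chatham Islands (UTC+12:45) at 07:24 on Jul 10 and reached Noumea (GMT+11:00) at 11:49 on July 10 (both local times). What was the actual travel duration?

Noumea is 1:45 behind Chatham Islands.
Clock-face elapsed time (ignoring zones) is 4 hours 25 minutes.
Actual elapsed = 4 hours 25 minutes + 1:45 = 6 hours 10 minutes.

6 hours 10 minutes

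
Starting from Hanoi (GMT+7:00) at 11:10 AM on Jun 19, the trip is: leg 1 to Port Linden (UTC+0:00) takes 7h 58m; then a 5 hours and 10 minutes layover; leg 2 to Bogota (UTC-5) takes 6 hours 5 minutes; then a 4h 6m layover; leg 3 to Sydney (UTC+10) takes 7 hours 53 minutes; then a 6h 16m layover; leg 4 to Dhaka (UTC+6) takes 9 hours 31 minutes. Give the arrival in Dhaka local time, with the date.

Convert departure to UTC: 11:10 AM − 7:00 = 4:10 AM UTC on Jun 19.
Add 7 hours and 58 minutes leg 1 → 12:08 PM UTC.
Add 5 hours 10 minutes layover in Port Linden → 5:18 PM UTC.
Add 6 hours 5 minutes leg 2 → 11:23 PM UTC.
Add 4 hours 6 minutes layover in Bogota → 3:29 AM UTC (Jun 20).
Add 7 hours and 53 minutes leg 3 → 11:22 AM UTC.
Add 6 hours and 16 minutes layover in Sydney → 5:38 PM UTC.
Add 9 hours 31 minutes leg 4 → 3:09 AM UTC (Jun 21).
Dhaka is UTC+6:00, so local arrival = 3:09 AM + 6:00 = 9:09 AM on Jun 21.

9:09 AM on June 21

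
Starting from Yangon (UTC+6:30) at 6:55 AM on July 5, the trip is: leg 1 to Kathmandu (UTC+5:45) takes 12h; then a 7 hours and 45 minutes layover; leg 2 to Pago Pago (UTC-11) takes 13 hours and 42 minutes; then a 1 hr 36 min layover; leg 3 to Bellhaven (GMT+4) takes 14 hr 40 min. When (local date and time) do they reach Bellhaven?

6:08 AM on July 7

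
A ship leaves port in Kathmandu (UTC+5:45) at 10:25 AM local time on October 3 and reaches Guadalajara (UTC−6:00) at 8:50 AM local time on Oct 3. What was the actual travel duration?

10 hours 10 minutes

Departure in UTC: 10:25 AM − 5:45 = 4:40 AM on Oct 3.
Arrival in UTC: 8:50 AM + 6:00 = 2:50 PM on Oct 3.
Elapsed = 2:50 PM − 4:40 AM = 10 hours 10 minutes.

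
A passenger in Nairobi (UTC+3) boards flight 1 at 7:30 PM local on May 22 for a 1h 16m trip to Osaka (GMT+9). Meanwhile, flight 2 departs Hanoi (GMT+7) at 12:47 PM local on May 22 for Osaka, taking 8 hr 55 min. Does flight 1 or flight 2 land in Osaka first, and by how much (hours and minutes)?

the second, by 3 hours 4 minutes

Flight 1 in UTC: 7:30 PM − 3:00 = 4:30 PM on May 22.
+1 hour 16 minutes → arrive 5:46 PM UTC on May 22.
Flight 2 in UTC: 12:47 PM − 7:00 = 5:47 AM on May 22.
+8 hours and 55 minutes → arrive 2:42 PM UTC on May 22.
Flight 2 lands earlier by 3 hours 4 minutes.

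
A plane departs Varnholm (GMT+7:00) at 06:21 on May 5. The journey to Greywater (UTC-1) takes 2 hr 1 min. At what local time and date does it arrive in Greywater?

00:22 on May 5

Greywater is 8:00 behind Varnholm.
After 2 hours 1 minute it is 08:22 in Varnholm.
Shift by the zone difference: 08:22 − 8:00 = 00:22 on May 5 in Greywater.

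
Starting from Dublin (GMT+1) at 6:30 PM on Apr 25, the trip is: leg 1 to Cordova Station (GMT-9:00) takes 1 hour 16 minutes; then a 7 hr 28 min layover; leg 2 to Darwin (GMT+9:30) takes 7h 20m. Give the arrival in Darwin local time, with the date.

Convert departure to UTC: 6:30 PM − 1:00 = 5:30 PM UTC on Apr 25.
Add 1 hour and 16 minutes leg 1 → 6:46 PM UTC.
Add 7 hours 28 minutes layover in Cordova Station → 2:14 AM UTC (Apr 26).
Add 7 hours 20 minutes leg 2 → 9:34 AM UTC.
Darwin is UTC+9:30, so local arrival = 9:34 AM + 9:30 = 7:04 PM on Apr 26.

7:04 PM on Apr 26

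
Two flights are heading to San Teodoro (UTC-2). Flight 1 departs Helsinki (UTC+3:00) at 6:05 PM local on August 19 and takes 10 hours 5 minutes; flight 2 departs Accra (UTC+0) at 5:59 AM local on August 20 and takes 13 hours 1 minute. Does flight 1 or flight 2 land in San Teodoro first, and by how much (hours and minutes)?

the first, by 17 hours 50 minutes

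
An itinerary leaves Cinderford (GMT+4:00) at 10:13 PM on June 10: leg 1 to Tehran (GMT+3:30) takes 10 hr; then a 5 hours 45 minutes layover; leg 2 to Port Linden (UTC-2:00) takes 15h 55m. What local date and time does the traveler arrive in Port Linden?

11:53 PM on June 11

Convert departure to UTC: 10:13 PM − 4:00 = 6:13 PM UTC on Jun 10.
Add 10 hours leg 1 → 4:13 AM UTC (Jun 11).
Add 5 hours 45 minutes layover in Tehran → 9:58 AM UTC.
Add 15 hours and 55 minutes leg 2 → 1:53 AM UTC (Jun 12).
Port Linden is UTC−2:00, so local arrival = 1:53 AM − 2:00 = 11:53 PM on Jun 11.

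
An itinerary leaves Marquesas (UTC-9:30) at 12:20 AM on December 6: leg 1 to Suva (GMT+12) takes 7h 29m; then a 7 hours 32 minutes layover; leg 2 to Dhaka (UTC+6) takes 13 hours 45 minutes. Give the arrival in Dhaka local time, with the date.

Convert departure to UTC: 12:20 AM + 9:30 = 9:50 AM UTC on Dec 6.
Add 7 hours and 29 minutes leg 1 → 5:19 PM UTC.
Add 7 hours and 32 minutes layover in Suva → 12:51 AM UTC (Dec 7).
Add 13 hours 45 minutes leg 2 → 2:36 PM UTC.
Dhaka is UTC+6:00, so local arrival = 2:36 PM + 6:00 = 8:36 PM on Dec 7.

8:36 PM on December 7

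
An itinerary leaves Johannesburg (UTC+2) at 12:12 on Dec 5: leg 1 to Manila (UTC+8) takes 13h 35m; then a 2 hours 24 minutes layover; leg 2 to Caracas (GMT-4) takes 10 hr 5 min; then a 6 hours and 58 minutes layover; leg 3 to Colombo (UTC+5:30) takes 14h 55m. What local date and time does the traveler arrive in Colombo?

Convert departure to UTC: 12:12 − 2:00 = 10:12 UTC on Dec 5.
Add 13 hours and 35 minutes leg 1 → 23:47 UTC.
Add 2 hours and 24 minutes layover in Manila → 02:11 UTC (Dec 6).
Add 10 hours and 5 minutes leg 2 → 12:16 UTC.
Add 6 hours 58 minutes layover in Caracas → 19:14 UTC.
Add 14 hours 55 minutes leg 3 → 10:09 UTC (Dec 7).
Colombo is UTC+5:30, so local arrival = 10:09 + 5:30 = 15:39 on Dec 7.

15:39 on December 7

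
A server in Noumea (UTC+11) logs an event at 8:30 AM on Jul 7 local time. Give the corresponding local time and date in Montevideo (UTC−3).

6:30 PM on Jul 6

Montevideo is 14:00 behind Noumea.
Shift by the zone difference: 8:30 AM − 14:00 = 6:30 PM on Jul 6 in Montevideo.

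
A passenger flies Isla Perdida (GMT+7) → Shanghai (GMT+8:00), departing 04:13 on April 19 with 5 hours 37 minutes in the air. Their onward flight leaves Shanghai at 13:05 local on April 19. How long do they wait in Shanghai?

Convert departure to UTC: 04:13 − 7:00 = 21:13 UTC on Apr 18.
Add 5 hours 37 minutes flight time → 02:50 UTC (Apr 19).
Shanghai is UTC+8:00, so local arrival = 02:50 + 8:00 = 10:50 on Apr 19.
Layover = 13:05 − 10:50 = 2 hours 15 minutes.

2 hours 15 minutes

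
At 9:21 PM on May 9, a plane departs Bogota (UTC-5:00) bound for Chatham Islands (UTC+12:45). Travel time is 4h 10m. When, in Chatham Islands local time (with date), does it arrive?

7:16 PM on May 10

Convert departure to UTC: 9:21 PM + 5:00 = 2:21 AM UTC on May 10.
Add 4 hours 10 minutes travel time → 6:31 AM UTC.
Chatham Islands is UTC+12:45, so local arrival = 6:31 AM + 12:45 = 7:16 PM on May 10.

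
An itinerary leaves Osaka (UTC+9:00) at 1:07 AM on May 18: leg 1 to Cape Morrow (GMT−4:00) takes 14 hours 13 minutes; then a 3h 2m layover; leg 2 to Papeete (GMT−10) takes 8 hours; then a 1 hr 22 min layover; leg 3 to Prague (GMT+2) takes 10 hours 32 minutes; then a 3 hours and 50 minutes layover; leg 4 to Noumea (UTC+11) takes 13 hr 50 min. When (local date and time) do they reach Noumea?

Convert departure to UTC: 1:07 AM − 9:00 = 4:07 PM UTC on May 17.
Add 14 hours and 13 minutes leg 1 → 6:20 AM UTC (May 18).
Add 3 hours 2 minutes layover in Cape Morrow → 9:22 AM UTC.
Add 8 hours leg 2 → 5:22 PM UTC.
Add 1 hour and 22 minutes layover in Papeete → 6:44 PM UTC.
Add 10 hours and 32 minutes leg 3 → 5:16 AM UTC (May 19).
Add 3 hours 50 minutes layover in Prague → 9:06 AM UTC.
Add 13 hours 50 minutes leg 4 → 10:56 PM UTC.
Noumea is UTC+11:00, so local arrival = 10:56 PM + 11:00 = 9:56 AM on May 20.

9:56 AM on May 20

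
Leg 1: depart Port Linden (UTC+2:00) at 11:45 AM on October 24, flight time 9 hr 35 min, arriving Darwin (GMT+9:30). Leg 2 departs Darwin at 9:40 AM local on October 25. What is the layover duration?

Convert departure to UTC: 11:45 AM − 2:00 = 9:45 AM UTC on Oct 24.
Add 9 hours and 35 minutes flight time → 7:20 PM UTC.
Darwin is UTC+9:30, so local arrival = 7:20 PM + 9:30 = 4:50 AM on Oct 25.
Layover = 9:40 AM − 4:50 AM = 4 hours 50 minutes.

4 hours 50 minutes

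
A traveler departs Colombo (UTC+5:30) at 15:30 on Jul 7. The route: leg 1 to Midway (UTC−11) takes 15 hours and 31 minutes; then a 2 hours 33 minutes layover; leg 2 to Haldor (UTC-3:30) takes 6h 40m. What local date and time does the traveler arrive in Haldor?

07:14 on Jul 8

Convert departure to UTC: 15:30 − 5:30 = 10:00 UTC on Jul 7.
Add 15 hours 31 minutes leg 1 → 01:31 UTC (Jul 8).
Add 2 hours 33 minutes layover in Midway → 04:04 UTC.
Add 6 hours 40 minutes leg 2 → 10:44 UTC.
Haldor is UTC−3:30, so local arrival = 10:44 − 3:30 = 07:14 on Jul 8.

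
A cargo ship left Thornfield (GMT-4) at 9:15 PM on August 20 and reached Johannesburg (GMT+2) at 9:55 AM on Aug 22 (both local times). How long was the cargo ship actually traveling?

30 hours 40 minutes

Johannesburg is 6:00 ahead of Thornfield.
Clock-face elapsed time (ignoring zones) is 36 hours 40 minutes.
Actual elapsed = 36 hours 40 minutes − 6:00 = 30 hours 40 minutes.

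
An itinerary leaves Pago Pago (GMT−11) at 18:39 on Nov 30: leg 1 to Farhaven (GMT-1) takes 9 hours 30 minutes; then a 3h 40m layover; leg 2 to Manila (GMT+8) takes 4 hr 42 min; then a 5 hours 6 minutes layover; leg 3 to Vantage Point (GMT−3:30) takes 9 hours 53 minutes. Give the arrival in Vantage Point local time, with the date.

11:00 on December 2

Convert departure to UTC: 18:39 + 11:00 = 05:39 UTC on Dec 1.
Add 9 hours 30 minutes leg 1 → 15:09 UTC.
Add 3 hours 40 minutes layover in Farhaven → 18:49 UTC.
Add 4 hours and 42 minutes leg 2 → 23:31 UTC.
Add 5 hours 6 minutes layover in Manila → 04:37 UTC (Dec 2).
Add 9 hours and 53 minutes leg 3 → 14:30 UTC.
Vantage Point is UTC−3:30, so local arrival = 14:30 − 3:30 = 11:00 on Dec 2.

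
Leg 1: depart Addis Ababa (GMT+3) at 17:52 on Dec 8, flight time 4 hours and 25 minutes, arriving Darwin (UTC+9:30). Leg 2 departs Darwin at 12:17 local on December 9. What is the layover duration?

7 hours 30 minutes

Convert departure to UTC: 17:52 − 3:00 = 14:52 UTC on Dec 8.
Add 4 hours and 25 minutes flight time → 19:17 UTC.
Darwin is UTC+9:30, so local arrival = 19:17 + 9:30 = 04:47 on Dec 9.
Layover = 12:17 − 04:47 = 7 hours 30 minutes.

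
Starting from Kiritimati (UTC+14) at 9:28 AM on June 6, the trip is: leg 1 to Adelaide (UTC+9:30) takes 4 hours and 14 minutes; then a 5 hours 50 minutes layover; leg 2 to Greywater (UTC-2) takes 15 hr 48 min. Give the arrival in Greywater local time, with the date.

7:20 PM on June 6

Convert departure to UTC: 9:28 AM − 14:00 = 7:28 PM UTC on Jun 5.
Add 4 hours 14 minutes leg 1 → 11:42 PM UTC.
Add 5 hours 50 minutes layover in Adelaide → 5:32 AM UTC (Jun 6).
Add 15 hours and 48 minutes leg 2 → 9:20 PM UTC.
Greywater is UTC−2:00, so local arrival = 9:20 PM − 2:00 = 7:20 PM on Jun 6.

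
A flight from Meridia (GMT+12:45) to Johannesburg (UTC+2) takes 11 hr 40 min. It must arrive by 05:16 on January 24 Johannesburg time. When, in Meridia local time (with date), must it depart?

04:21 on January 24

Target arrival in UTC: 05:16 − 2:00 = 03:16 on Jan 24.
Subtract 11 hours and 40 minutes → departure 15:36 UTC on Jan 23.
Meridia is UTC+12:45: 15:36 + 12:45 = 04:21 on Jan 24.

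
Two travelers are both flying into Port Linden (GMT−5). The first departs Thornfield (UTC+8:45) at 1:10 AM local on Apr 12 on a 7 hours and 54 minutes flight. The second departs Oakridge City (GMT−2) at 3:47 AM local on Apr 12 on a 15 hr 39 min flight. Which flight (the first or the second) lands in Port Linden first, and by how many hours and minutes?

the first, by 21 hours 7 minutes

Flight 1 in UTC: 1:10 AM − 8:45 = 4:25 PM on Apr 11.
+7 hours 54 minutes → arrive 12:19 AM UTC on Apr 12.
Flight 2 in UTC: 3:47 AM + 2:00 = 5:47 AM on Apr 12.
+15 hours and 39 minutes → arrive 9:26 PM UTC on Apr 12.
Flight 1 lands earlier by 21 hours 7 minutes.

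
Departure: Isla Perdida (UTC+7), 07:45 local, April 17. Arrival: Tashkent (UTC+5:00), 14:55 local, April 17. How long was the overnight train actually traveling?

Tashkent is 2:00 behind Isla Perdida.
Clock-face elapsed time (ignoring zones) is 7 hours 10 minutes.
Actual elapsed = 7 hours 10 minutes + 2:00 = 9 hours 10 minutes.

9 hours 10 minutes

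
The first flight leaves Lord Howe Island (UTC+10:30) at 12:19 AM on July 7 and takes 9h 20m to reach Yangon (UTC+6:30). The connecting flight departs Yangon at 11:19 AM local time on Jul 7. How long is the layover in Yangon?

5 hours 40 minutes

Convert departure to UTC: 12:19 AM − 10:30 = 1:49 PM UTC on Jul 6.
Add 9 hours 20 minutes flight time → 11:09 PM UTC.
Yangon is UTC+6:30, so local arrival = 11:09 PM + 6:30 = 5:39 AM on Jul 7.
Layover = 11:19 AM − 5:39 AM = 5 hours 40 minutes.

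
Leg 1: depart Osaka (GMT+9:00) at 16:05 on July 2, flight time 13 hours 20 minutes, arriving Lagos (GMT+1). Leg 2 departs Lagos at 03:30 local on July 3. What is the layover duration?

Convert departure to UTC: 16:05 − 9:00 = 07:05 UTC on Jul 2.
Add 13 hours and 20 minutes flight time → 20:25 UTC.
Lagos is UTC+1:00, so local arrival = 20:25 + 1:00 = 21:25 on Jul 2.
Layover = 03:30 − 21:25 (+1 day) = 6 hours 5 minutes.

6 hours 5 minutes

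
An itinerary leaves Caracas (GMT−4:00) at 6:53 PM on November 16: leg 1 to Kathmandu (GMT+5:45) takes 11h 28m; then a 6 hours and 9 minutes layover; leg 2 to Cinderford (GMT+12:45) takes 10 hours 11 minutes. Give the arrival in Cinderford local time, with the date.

3:26 PM on November 18

Convert departure to UTC: 6:53 PM + 4:00 = 10:53 PM UTC on Nov 16.
Add 11 hours 28 minutes leg 1 → 10:21 AM UTC (Nov 17).
Add 6 hours 9 minutes layover in Kathmandu → 4:30 PM UTC.
Add 10 hours 11 minutes leg 2 → 2:41 AM UTC (Nov 18).
Cinderford is UTC+12:45, so local arrival = 2:41 AM + 12:45 = 3:26 PM on Nov 18.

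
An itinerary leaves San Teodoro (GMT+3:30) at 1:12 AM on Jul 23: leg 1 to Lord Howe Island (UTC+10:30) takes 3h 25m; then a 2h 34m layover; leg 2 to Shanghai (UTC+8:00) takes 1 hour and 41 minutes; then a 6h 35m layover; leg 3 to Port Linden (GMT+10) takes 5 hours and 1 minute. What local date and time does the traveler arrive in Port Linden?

Convert departure to UTC: 1:12 AM − 3:30 = 9:42 PM UTC on Jul 22.
Add 3 hours 25 minutes leg 1 → 1:07 AM UTC (Jul 23).
Add 2 hours and 34 minutes layover in Lord Howe Island → 3:41 AM UTC.
Add 1 hour 41 minutes leg 2 → 5:22 AM UTC.
Add 6 hours 35 minutes layover in Shanghai → 11:57 AM UTC.
Add 5 hours and 1 minute leg 3 → 4:58 PM UTC.
Port Linden is UTC+10:00, so local arrival = 4:58 PM + 10:00 = 2:58 AM on Jul 24.

2:58 AM on Jul 24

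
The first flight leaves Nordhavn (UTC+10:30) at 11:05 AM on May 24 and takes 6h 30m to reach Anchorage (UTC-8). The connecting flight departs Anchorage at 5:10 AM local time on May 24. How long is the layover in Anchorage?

6 hours 5 minutes

Convert departure to UTC: 11:05 AM − 10:30 = 12:35 AM UTC on May 24.
Add 6 hours and 30 minutes flight time → 7:05 AM UTC.
Anchorage is UTC−8:00, so local arrival = 7:05 AM − 8:00 = 11:05 PM on May 23.
Layover = 5:10 AM − 11:05 PM (+1 day) = 6 hours 5 minutes.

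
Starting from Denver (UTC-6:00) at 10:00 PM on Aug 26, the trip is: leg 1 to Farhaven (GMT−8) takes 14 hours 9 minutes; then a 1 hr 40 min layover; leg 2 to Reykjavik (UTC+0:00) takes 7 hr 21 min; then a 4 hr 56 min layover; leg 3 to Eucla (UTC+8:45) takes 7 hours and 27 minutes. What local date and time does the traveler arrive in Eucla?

Convert departure to UTC: 10:00 PM + 6:00 = 4:00 AM UTC on Aug 27.
Add 14 hours 9 minutes leg 1 → 6:09 PM UTC.
Add 1 hour and 40 minutes layover in Farhaven → 7:49 PM UTC.
Add 7 hours 21 minutes leg 2 → 3:10 AM UTC (Aug 28).
Add 4 hours and 56 minutes layover in Reykjavik → 8:06 AM UTC.
Add 7 hours 27 minutes leg 3 → 3:33 PM UTC.
Eucla is UTC+8:45, so local arrival = 3:33 PM + 8:45 = 12:18 AM on Aug 29.

12:18 AM on August 29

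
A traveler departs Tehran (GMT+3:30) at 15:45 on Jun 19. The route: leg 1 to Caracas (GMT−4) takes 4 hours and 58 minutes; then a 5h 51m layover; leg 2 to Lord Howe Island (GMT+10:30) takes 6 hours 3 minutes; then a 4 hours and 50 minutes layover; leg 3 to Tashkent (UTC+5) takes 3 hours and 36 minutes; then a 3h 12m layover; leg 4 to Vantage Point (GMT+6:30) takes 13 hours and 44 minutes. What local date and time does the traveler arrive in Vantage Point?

Convert departure to UTC: 15:45 − 3:30 = 12:15 UTC on Jun 19.
Add 4 hours and 58 minutes leg 1 → 17:13 UTC.
Add 5 hours 51 minutes layover in Caracas → 23:04 UTC.
Add 6 hours 3 minutes leg 2 → 05:07 UTC (Jun 20).
Add 4 hours 50 minutes layover in Lord Howe Island → 09:57 UTC.
Add 3 hours 36 minutes leg 3 → 13:33 UTC.
Add 3 hours and 12 minutes layover in Tashkent → 16:45 UTC.
Add 13 hours 44 minutes leg 4 → 06:29 UTC (Jun 21).
Vantage Point is UTC+6:30, so local arrival = 06:29 + 6:30 = 12:59 on Jun 21.

12:59 on June 21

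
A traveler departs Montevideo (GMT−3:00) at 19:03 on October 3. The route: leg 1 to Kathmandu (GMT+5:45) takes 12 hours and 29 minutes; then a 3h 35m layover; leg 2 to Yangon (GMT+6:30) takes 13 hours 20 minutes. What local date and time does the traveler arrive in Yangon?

Convert departure to UTC: 19:03 + 3:00 = 22:03 UTC on Oct 3.
Add 12 hours and 29 minutes leg 1 → 10:32 UTC (Oct 4).
Add 3 hours 35 minutes layover in Kathmandu → 14:07 UTC.
Add 13 hours 20 minutes leg 2 → 03:27 UTC (Oct 5).
Yangon is UTC+6:30, so local arrival = 03:27 + 6:30 = 09:57 on Oct 5.

09:57 on Oct 5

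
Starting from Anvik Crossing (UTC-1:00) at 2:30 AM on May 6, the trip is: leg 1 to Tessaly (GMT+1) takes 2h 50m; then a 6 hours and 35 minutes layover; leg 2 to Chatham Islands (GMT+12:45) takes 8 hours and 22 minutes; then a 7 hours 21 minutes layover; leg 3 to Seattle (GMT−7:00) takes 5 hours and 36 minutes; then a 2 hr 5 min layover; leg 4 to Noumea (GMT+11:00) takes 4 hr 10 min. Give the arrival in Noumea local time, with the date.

3:29 AM on May 8

Convert departure to UTC: 2:30 AM + 1:00 = 3:30 AM UTC on May 6.
Add 2 hours and 50 minutes leg 1 → 6:20 AM UTC.
Add 6 hours and 35 minutes layover in Tessaly → 12:55 PM UTC.
Add 8 hours and 22 minutes leg 2 → 9:17 PM UTC.
Add 7 hours 21 minutes layover in Chatham Islands → 4:38 AM UTC (May 7).
Add 5 hours and 36 minutes leg 3 → 10:14 AM UTC.
Add 2 hours 5 minutes layover in Seattle → 12:19 PM UTC.
Add 4 hours 10 minutes leg 4 → 4:29 PM UTC.
Noumea is UTC+11:00, so local arrival = 4:29 PM + 11:00 = 3:29 AM on May 8.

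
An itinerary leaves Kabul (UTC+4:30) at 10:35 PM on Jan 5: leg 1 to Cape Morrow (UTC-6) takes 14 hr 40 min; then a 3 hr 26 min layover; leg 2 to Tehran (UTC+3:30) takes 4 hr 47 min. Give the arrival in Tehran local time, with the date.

Convert departure to UTC: 10:35 PM − 4:30 = 6:05 PM UTC on Jan 5.
Add 14 hours 40 minutes leg 1 → 8:45 AM UTC (Jan 6).
Add 3 hours 26 minutes layover in Cape Morrow → 12:11 PM UTC.
Add 4 hours 47 minutes leg 2 → 4:58 PM UTC.
Tehran is UTC+3:30, so local arrival = 4:58 PM + 3:30 = 8:28 PM on Jan 6.

8:28 PM on January 6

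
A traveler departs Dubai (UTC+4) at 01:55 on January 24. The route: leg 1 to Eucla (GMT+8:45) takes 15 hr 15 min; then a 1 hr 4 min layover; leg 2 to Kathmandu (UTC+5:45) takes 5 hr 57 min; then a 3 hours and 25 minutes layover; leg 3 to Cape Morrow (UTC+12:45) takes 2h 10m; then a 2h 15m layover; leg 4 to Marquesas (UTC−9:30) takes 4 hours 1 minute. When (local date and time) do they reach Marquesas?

22:32 on January 24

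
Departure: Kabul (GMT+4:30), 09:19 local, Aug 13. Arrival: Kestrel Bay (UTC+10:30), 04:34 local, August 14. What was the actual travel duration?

13 hours 15 minutes

Kestrel Bay is 6:00 ahead of Kabul.
Clock-face elapsed time (ignoring zones) is 19 hours 15 minutes.
Actual elapsed = 19 hours 15 minutes − 6:00 = 13 hours 15 minutes.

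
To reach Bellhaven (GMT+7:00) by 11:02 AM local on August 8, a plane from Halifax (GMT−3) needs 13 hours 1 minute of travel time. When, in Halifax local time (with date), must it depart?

Target arrival in UTC: 11:02 AM − 7:00 = 4:02 AM on Aug 8.
Subtract 13 hours and 1 minute → departure 3:01 PM UTC on Aug 7.
Halifax is UTC−3:00: 3:01 PM − 3:00 = 12:01 PM on Aug 7.

12:01 PM on August 7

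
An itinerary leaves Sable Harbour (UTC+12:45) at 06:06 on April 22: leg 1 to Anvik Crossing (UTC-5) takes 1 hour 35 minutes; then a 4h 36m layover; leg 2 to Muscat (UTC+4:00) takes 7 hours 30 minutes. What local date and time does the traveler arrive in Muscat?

Convert departure to UTC: 06:06 − 12:45 = 17:21 UTC on Apr 21.
Add 1 hour and 35 minutes leg 1 → 18:56 UTC.
Add 4 hours 36 minutes layover in Anvik Crossing → 23:32 UTC.
Add 7 hours and 30 minutes leg 2 → 07:02 UTC (Apr 22).
Muscat is UTC+4:00, so local arrival = 07:02 + 4:00 = 11:02 on Apr 22.

11:02 on Apr 22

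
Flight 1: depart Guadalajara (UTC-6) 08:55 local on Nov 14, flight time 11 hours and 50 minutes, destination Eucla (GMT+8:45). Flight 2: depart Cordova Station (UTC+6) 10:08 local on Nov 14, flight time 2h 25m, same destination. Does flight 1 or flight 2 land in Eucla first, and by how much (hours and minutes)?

the second, by 20 hours 12 minutes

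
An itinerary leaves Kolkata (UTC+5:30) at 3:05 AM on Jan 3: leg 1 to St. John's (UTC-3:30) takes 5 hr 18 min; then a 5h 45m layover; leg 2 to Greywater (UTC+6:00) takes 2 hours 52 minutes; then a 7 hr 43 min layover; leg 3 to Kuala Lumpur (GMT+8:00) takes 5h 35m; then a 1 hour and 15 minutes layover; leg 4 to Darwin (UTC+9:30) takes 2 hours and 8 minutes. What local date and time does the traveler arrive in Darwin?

1:41 PM on Jan 4

Convert departure to UTC: 3:05 AM − 5:30 = 9:35 PM UTC on Jan 2.
Add 5 hours and 18 minutes leg 1 → 2:53 AM UTC (Jan 3).
Add 5 hours 45 minutes layover in St. John's → 8:38 AM UTC.
Add 2 hours 52 minutes leg 2 → 11:30 AM UTC.
Add 7 hours 43 minutes layover in Greywater → 7:13 PM UTC.
Add 5 hours and 35 minutes leg 3 → 12:48 AM UTC (Jan 4).
Add 1 hour 15 minutes layover in Kuala Lumpur → 2:03 AM UTC.
Add 2 hours and 8 minutes leg 4 → 4:11 AM UTC.
Darwin is UTC+9:30, so local arrival = 4:11 AM + 9:30 = 1:41 PM on Jan 4.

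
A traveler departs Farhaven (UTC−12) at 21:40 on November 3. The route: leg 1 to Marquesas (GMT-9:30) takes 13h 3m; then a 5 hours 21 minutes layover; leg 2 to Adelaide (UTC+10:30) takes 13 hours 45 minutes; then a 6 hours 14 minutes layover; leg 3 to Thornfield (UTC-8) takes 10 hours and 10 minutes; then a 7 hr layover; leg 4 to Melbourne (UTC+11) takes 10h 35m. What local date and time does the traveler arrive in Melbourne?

Convert departure to UTC: 21:40 + 12:00 = 09:40 UTC on Nov 4.
Add 13 hours 3 minutes leg 1 → 22:43 UTC.
Add 5 hours 21 minutes layover in Marquesas → 04:04 UTC (Nov 5).
Add 13 hours and 45 minutes leg 2 → 17:49 UTC.
Add 6 hours and 14 minutes layover in Adelaide → 00:03 UTC (Nov 6).
Add 10 hours 10 minutes leg 3 → 10:13 UTC.
Add 7 hours layover in Thornfield → 17:13 UTC.
Add 10 hours and 35 minutes leg 4 → 03:48 UTC (Nov 7).
Melbourne is UTC+11:00, so local arrival = 03:48 + 11:00 = 14:48 on Nov 7.

14:48 on November 7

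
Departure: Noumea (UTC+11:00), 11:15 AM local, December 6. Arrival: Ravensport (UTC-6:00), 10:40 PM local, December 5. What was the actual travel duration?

Ravensport is 17:00 behind Noumea.
Clock-face elapsed time (ignoring zones) is −12 hours 35 minutes.
Actual elapsed = −12 hours 35 minutes + 17:00 = 4 hours 25 minutes.

4 hours 25 minutes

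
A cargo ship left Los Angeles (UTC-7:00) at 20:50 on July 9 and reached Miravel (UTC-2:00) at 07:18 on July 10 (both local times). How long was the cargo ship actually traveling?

Miravel is 5:00 ahead of Los Angeles.
Clock-face elapsed time (ignoring zones) is 10 hours 28 minutes.
Actual elapsed = 10 hours 28 minutes − 5:00 = 5 hours 28 minutes.

5 hours 28 minutes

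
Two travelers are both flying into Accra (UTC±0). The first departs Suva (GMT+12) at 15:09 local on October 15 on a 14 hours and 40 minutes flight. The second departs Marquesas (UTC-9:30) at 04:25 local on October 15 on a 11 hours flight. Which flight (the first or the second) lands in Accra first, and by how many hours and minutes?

the first, by 7 hours 6 minutes

Flight 1 in UTC: 15:09 − 12:00 = 03:09 on Oct 15.
+14 hours 40 minutes → arrive 17:49 UTC on Oct 15.
Flight 2 in UTC: 04:25 + 9:30 = 13:55 on Oct 15.
+11 hours → arrive 00:55 UTC on Oct 16.
Flight 1 lands earlier by 7 hours 6 minutes.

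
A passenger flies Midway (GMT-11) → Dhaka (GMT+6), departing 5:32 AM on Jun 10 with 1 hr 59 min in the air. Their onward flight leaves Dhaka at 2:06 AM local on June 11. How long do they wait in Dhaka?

1 hour 35 minutes

Convert departure to UTC: 5:32 AM + 11:00 = 4:32 PM UTC on Jun 10.
Add 1 hour and 59 minutes flight time → 6:31 PM UTC.
Dhaka is UTC+6:00, so local arrival = 6:31 PM + 6:00 = 12:31 AM on Jun 11.
Layover = 2:06 AM − 12:31 AM = 1 hour 35 minutes.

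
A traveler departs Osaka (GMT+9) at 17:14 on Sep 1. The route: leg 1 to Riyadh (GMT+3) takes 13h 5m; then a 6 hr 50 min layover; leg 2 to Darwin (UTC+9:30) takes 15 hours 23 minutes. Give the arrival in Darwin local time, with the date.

Convert departure to UTC: 17:14 − 9:00 = 08:14 UTC on Sep 1.
Add 13 hours 5 minutes leg 1 → 21:19 UTC.
Add 6 hours and 50 minutes layover in Riyadh → 04:09 UTC (Sep 2).
Add 15 hours and 23 minutes leg 2 → 19:32 UTC.
Darwin is UTC+9:30, so local arrival = 19:32 + 9:30 = 05:02 on Sep 3.

05:02 on Sep 3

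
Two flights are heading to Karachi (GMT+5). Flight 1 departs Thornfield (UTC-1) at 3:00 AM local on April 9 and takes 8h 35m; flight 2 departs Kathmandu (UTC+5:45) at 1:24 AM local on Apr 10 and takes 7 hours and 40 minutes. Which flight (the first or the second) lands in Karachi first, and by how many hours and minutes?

Flight 1 in UTC: 3:00 AM + 1:00 = 4:00 AM on Apr 9.
+8 hours 35 minutes → arrive 12:35 PM UTC on Apr 9.
Flight 2 in UTC: 1:24 AM − 5:45 = 7:39 PM on Apr 9.
+7 hours and 40 minutes → arrive 3:19 AM UTC on Apr 10.
Flight 1 lands earlier by 14 hours 44 minutes.

the first, by 14 hours 44 minutes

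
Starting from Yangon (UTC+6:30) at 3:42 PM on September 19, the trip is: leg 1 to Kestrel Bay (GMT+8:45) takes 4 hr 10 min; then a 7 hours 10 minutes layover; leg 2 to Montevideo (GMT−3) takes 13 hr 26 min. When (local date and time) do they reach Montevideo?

6:58 AM on September 20

Convert departure to UTC: 3:42 PM − 6:30 = 9:12 AM UTC on Sep 19.
Add 4 hours and 10 minutes leg 1 → 1:22 PM UTC.
Add 7 hours 10 minutes layover in Kestrel Bay → 8:32 PM UTC.
Add 13 hours and 26 minutes leg 2 → 9:58 AM UTC (Sep 20).
Montevideo is UTC−3:00, so local arrival = 9:58 AM − 3:00 = 6:58 AM on Sep 20.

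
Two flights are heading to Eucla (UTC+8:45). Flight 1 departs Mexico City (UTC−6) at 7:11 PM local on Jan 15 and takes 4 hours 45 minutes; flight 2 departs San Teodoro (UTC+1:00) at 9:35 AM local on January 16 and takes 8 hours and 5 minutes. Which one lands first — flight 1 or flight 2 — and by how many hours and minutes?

the first, by 10 hours 44 minutes

Flight 1 in UTC: 7:11 PM + 6:00 = 1:11 AM on Jan 16.
+4 hours and 45 minutes → arrive 5:56 AM UTC on Jan 16.
Flight 2 in UTC: 9:35 AM − 1:00 = 8:35 AM on Jan 16.
+8 hours 5 minutes → arrive 4:40 PM UTC on Jan 16.
Flight 1 lands earlier by 10 hours 44 minutes.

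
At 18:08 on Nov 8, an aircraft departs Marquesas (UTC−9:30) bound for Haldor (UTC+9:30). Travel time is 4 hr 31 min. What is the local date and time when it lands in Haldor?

Convert departure to UTC: 18:08 + 9:30 = 03:38 UTC on Nov 9.
Add 4 hours 31 minutes travel time → 08:09 UTC.
Haldor is UTC+9:30, so local arrival = 08:09 + 9:30 = 17:39 on Nov 9.

17:39 on Nov 9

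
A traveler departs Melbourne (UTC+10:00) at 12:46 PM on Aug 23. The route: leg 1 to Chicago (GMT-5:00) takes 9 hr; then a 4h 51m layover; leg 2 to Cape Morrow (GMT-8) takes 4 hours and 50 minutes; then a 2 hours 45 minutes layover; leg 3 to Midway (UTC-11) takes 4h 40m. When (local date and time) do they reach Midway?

Convert departure to UTC: 12:46 PM − 10:00 = 2:46 AM UTC on Aug 23.
Add 9 hours leg 1 → 11:46 AM UTC.
Add 4 hours and 51 minutes layover in Chicago → 4:37 PM UTC.
Add 4 hours 50 minutes leg 2 → 9:27 PM UTC.
Add 2 hours and 45 minutes layover in Cape Morrow → 12:12 AM UTC (Aug 24).
Add 4 hours and 40 minutes leg 3 → 4:52 AM UTC.
Midway is UTC−11:00, so local arrival = 4:52 AM − 11:00 = 5:52 PM on Aug 23.

5:52 PM on August 23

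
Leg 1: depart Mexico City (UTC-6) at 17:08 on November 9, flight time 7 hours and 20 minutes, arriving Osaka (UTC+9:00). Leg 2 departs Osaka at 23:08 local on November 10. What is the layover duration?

7 hours 40 minutes

Convert departure to UTC: 17:08 + 6:00 = 23:08 UTC on Nov 9.
Add 7 hours 20 minutes flight time → 06:28 UTC (Nov 10).
Osaka is UTC+9:00, so local arrival = 06:28 + 9:00 = 15:28 on Nov 10.
Layover = 23:08 − 15:28 = 7 hours 40 minutes.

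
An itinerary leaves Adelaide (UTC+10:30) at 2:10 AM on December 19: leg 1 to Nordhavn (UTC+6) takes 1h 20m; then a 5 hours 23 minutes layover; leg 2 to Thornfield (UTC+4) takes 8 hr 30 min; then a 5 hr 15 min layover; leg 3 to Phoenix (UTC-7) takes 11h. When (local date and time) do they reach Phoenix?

Convert departure to UTC: 2:10 AM − 10:30 = 3:40 PM UTC on Dec 18.
Add 1 hour and 20 minutes leg 1 → 5:00 PM UTC.
Add 5 hours 23 minutes layover in Nordhavn → 10:23 PM UTC.
Add 8 hours and 30 minutes leg 2 → 6:53 AM UTC (Dec 19).
Add 5 hours 15 minutes layover in Thornfield → 12:08 PM UTC.
Add 11 hours leg 3 → 11:08 PM UTC.
Phoenix is UTC−7:00, so local arrival = 11:08 PM − 7:00 = 4:08 PM on Dec 19.

4:08 PM on December 19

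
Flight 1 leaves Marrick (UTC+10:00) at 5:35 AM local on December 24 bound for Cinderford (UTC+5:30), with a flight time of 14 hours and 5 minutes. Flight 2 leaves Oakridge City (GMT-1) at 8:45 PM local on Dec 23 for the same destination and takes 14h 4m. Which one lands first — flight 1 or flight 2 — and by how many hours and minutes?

Flight 1 in UTC: 5:35 AM − 10:00 = 7:35 PM on Dec 23.
+14 hours and 5 minutes → arrive 9:40 AM UTC on Dec 24.
Flight 2 in UTC: 8:45 PM + 1:00 = 9:45 PM on Dec 23.
+14 hours and 4 minutes → arrive 11:49 AM UTC on Dec 24.
Flight 1 lands earlier by 2 hours 9 minutes.

the first, by 2 hours 9 minutes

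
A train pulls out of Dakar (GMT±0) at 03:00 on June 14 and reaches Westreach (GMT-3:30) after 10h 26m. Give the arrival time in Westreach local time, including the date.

09:56 on June 14

Dakar is at UTC+0, so departure is already 03:00 UTC on Jun 14.
Add 10 hours and 26 minutes travel time → 13:26 UTC.
Westreach is UTC−3:30, so local arrival = 13:26 − 3:30 = 09:56 on Jun 14.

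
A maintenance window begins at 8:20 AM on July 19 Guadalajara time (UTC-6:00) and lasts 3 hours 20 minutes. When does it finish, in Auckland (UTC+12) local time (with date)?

5:40 AM on Jul 20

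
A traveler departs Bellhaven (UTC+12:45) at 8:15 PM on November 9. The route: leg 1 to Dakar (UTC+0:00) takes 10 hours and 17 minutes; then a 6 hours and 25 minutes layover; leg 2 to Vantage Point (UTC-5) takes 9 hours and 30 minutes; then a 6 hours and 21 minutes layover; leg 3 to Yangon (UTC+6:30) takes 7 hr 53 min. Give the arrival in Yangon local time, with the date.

6:26 AM on Nov 11

Convert departure to UTC: 8:15 PM − 12:45 = 7:30 AM UTC on Nov 9.
Add 10 hours and 17 minutes leg 1 → 5:47 PM UTC.
Add 6 hours and 25 minutes layover in Dakar → 12:12 AM UTC (Nov 10).
Add 9 hours and 30 minutes leg 2 → 9:42 AM UTC.
Add 6 hours and 21 minutes layover in Vantage Point → 4:03 PM UTC.
Add 7 hours 53 minutes leg 3 → 11:56 PM UTC.
Yangon is UTC+6:30, so local arrival = 11:56 PM + 6:30 = 6:26 AM on Nov 11.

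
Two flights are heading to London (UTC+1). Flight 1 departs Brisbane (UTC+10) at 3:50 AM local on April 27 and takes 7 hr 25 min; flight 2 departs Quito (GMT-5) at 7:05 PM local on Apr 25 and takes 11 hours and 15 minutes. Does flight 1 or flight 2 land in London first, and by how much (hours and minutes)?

the second, by 13 hours 55 minutes

Flight 1 in UTC: 3:50 AM − 10:00 = 5:50 PM on Apr 26.
+7 hours 25 minutes → arrive 1:15 AM UTC on Apr 27.
Flight 2 in UTC: 7:05 PM + 5:00 = 12:05 AM on Apr 26.
+11 hours and 15 minutes → arrive 11:20 AM UTC on Apr 26.
Flight 2 lands earlier by 13 hours 55 minutes.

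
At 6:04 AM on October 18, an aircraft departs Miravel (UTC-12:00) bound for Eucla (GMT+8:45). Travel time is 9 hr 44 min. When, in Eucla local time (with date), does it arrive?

Convert departure to UTC: 6:04 AM + 12:00 = 6:04 PM UTC on Oct 18.
Add 9 hours and 44 minutes travel time → 3:48 AM UTC (Oct 19).
Eucla is UTC+8:45, so local arrival = 3:48 AM + 8:45 = 12:33 PM on Oct 19.

12:33 PM on October 19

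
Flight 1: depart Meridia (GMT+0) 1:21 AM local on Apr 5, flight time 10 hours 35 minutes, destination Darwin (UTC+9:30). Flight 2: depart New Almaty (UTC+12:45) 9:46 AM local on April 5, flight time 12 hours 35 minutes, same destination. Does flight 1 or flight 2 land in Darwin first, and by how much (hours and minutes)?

the second, by 2 hours 20 minutes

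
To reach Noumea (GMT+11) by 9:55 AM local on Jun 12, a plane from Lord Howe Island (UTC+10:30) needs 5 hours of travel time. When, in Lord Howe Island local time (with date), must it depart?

4:25 AM on June 12

Target arrival in UTC: 9:55 AM − 11:00 = 10:55 PM on Jun 11.
Subtract 5 hours → departure 5:55 PM UTC on Jun 11.
Lord Howe Island is UTC+10:30: 5:55 PM + 10:30 = 4:25 AM on Jun 12.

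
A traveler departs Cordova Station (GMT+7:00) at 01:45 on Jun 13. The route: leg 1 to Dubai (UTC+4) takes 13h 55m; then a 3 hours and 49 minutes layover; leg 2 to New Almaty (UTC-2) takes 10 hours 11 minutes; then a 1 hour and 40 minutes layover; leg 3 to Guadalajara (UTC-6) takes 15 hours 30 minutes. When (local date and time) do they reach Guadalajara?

Convert departure to UTC: 01:45 − 7:00 = 18:45 UTC on Jun 12.
Add 13 hours 55 minutes leg 1 → 08:40 UTC (Jun 13).
Add 3 hours and 49 minutes layover in Dubai → 12:29 UTC.
Add 10 hours 11 minutes leg 2 → 22:40 UTC.
Add 1 hour and 40 minutes layover in New Almaty → 00:20 UTC (Jun 14).
Add 15 hours and 30 minutes leg 3 → 15:50 UTC.
Guadalajara is UTC−6:00, so local arrival = 15:50 − 6:00 = 09:50 on Jun 14.

09:50 on June 14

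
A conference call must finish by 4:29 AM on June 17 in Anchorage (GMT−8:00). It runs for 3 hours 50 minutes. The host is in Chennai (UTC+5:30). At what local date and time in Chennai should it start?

Target end time in UTC: 4:29 AM + 8:00 = 12:29 PM on Jun 17.
Subtract 3 hours and 50 minutes → start 8:39 AM UTC on Jun 17.
Chennai is UTC+5:30: 8:39 AM + 5:30 = 2:09 PM on Jun 17.

2:09 PM on June 17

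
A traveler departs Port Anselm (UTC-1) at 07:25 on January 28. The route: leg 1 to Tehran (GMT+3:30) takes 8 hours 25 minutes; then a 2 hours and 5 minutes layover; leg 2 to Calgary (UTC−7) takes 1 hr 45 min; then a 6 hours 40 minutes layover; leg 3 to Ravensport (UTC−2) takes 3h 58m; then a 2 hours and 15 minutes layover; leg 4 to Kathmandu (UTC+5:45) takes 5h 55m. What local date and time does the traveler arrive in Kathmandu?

Convert departure to UTC: 07:25 + 1:00 = 08:25 UTC on Jan 28.
Add 8 hours 25 minutes leg 1 → 16:50 UTC.
Add 2 hours 5 minutes layover in Tehran → 18:55 UTC.
Add 1 hour 45 minutes leg 2 → 20:40 UTC.
Add 6 hours and 40 minutes layover in Calgary → 03:20 UTC (Jan 29).
Add 3 hours and 58 minutes leg 3 → 07:18 UTC.
Add 2 hours and 15 minutes layover in Ravensport → 09:33 UTC.
Add 5 hours 55 minutes leg 4 → 15:28 UTC.
Kathmandu is UTC+5:45, so local arrival = 15:28 + 5:45 = 21:13 on Jan 29.

21:13 on January 29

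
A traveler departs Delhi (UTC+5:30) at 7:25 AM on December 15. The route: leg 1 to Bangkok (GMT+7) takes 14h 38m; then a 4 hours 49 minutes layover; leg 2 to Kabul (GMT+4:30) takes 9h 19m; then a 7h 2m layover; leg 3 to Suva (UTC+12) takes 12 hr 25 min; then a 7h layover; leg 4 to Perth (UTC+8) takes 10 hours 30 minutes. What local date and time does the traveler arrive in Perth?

Convert departure to UTC: 7:25 AM − 5:30 = 1:55 AM UTC on Dec 15.
Add 14 hours and 38 minutes leg 1 → 4:33 PM UTC.
Add 4 hours 49 minutes layover in Bangkok → 9:22 PM UTC.
Add 9 hours and 19 minutes leg 2 → 6:41 AM UTC (Dec 16).
Add 7 hours 2 minutes layover in Kabul → 1:43 PM UTC.
Add 12 hours 25 minutes leg 3 → 2:08 AM UTC (Dec 17).
Add 7 hours layover in Suva → 9:08 AM UTC.
Add 10 hours 30 minutes leg 4 → 7:38 PM UTC.
Perth is UTC+8:00, so local arrival = 7:38 PM + 8:00 = 3:38 AM on Dec 18.

3:38 AM on Dec 18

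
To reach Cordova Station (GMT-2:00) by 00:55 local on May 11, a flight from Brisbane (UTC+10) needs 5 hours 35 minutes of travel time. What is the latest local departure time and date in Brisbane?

Target arrival in UTC: 00:55 + 2:00 = 02:55 on May 11.
Subtract 5 hours and 35 minutes → departure 21:20 UTC on May 10.
Brisbane is UTC+10:00: 21:20 + 10:00 = 07:20 on May 11.

07:20 on May 11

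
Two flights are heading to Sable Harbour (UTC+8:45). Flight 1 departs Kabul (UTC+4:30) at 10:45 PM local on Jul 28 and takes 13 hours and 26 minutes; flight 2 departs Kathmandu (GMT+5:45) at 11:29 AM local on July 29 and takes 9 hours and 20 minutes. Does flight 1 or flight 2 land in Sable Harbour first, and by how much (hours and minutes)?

the first, by 7 hours 23 minutes

Flight 1 in UTC: 10:45 PM − 4:30 = 6:15 PM on Jul 28.
+13 hours and 26 minutes → arrive 7:41 AM UTC on Jul 29.
Flight 2 in UTC: 11:29 AM − 5:45 = 5:44 AM on Jul 29.
+9 hours 20 minutes → arrive 3:04 PM UTC on Jul 29.
Flight 1 lands earlier by 7 hours 23 minutes.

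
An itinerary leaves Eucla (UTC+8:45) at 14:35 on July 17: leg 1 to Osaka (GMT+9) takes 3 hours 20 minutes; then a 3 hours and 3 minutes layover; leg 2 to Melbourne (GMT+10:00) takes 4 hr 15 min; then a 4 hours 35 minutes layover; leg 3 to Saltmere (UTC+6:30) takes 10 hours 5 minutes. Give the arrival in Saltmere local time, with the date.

Convert departure to UTC: 14:35 − 8:45 = 05:50 UTC on Jul 17.
Add 3 hours and 20 minutes leg 1 → 09:10 UTC.
Add 3 hours and 3 minutes layover in Osaka → 12:13 UTC.
Add 4 hours and 15 minutes leg 2 → 16:28 UTC.
Add 4 hours 35 minutes layover in Melbourne → 21:03 UTC.
Add 10 hours and 5 minutes leg 3 → 07:08 UTC (Jul 18).
Saltmere is UTC+6:30, so local arrival = 07:08 + 6:30 = 13:38 on Jul 18.

13:38 on July 18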